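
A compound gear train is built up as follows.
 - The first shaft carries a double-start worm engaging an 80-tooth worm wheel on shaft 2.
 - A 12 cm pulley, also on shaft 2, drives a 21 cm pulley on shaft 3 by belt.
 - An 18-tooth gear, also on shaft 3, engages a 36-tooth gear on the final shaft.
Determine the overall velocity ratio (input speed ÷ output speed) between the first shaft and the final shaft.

Each stage contributes driven/driver: worm 80/2 = 40, belt 21/12 = 1.75, gear mesh 36/18 = 2.
Overall: 40 × 1.75 × 2 = 140.

140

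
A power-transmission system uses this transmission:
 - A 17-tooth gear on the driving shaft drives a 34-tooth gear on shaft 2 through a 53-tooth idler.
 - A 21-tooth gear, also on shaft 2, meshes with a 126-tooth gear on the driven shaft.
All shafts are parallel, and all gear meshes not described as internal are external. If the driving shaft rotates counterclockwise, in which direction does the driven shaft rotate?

clockwise

the driving shaft → shaft 2: driver → idler → driven is 2 external meshes, 2 reversals → CCW.
shaft 2 → the driven shaft: external mesh, 1 reversal → CW.
3 reversals in total — an odd number — so the driven shaft turns opposite to the driving shaft.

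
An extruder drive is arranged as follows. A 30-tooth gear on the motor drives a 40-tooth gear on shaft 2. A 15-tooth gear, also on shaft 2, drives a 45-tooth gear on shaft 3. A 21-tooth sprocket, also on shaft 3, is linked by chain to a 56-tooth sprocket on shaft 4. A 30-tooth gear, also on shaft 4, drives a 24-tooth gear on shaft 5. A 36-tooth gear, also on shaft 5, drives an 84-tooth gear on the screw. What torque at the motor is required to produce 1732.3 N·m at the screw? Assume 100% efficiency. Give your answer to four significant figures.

87.00 N·m

Overall ratio R = 1.3333 × 3 × 2.6667 × 0.8 × 2.3333 = 19.911.
Input torque = output torque / R = 1732.3 / 19.911 = 87.002 N·m.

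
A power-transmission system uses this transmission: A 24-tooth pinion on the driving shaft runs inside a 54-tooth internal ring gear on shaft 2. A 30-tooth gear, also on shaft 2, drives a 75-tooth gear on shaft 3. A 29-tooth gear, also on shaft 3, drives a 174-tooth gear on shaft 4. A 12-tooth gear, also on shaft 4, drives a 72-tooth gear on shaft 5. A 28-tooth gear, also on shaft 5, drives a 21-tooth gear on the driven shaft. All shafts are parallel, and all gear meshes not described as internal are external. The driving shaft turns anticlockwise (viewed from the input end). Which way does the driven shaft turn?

anticlockwise

the driving shaft → shaft 2: internal mesh, same direction → CCW.
shaft 2 → shaft 3: external mesh, 1 reversal → CW.
shaft 3 → shaft 4: external mesh, 1 reversal → CCW.
shaft 4 → shaft 5: external mesh, 1 reversal → CW.
shaft 5 → the driven shaft: external mesh, 1 reversal → CCW.
4 reversals in total — an even number — so the driven shaft turns the same way as the driving shaft.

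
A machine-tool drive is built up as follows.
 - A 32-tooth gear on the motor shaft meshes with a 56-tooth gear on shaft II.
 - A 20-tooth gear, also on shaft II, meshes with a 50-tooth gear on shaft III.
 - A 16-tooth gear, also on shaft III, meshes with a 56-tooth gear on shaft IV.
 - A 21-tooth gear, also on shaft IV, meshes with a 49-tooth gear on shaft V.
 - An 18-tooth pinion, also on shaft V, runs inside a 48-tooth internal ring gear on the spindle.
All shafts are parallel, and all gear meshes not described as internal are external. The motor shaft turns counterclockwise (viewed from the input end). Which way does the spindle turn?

counterclockwise

the motor shaft → shaft II: external mesh, 1 reversal → CW.
shaft II → shaft III: external mesh, 1 reversal → CCW.
shaft III → shaft IV: external mesh, 1 reversal → CW.
shaft IV → shaft V: external mesh, 1 reversal → CCW.
shaft V → the spindle: internal mesh, same direction → CCW.
4 reversals in total — an even number — so the spindle turns the same way as the motor shaft.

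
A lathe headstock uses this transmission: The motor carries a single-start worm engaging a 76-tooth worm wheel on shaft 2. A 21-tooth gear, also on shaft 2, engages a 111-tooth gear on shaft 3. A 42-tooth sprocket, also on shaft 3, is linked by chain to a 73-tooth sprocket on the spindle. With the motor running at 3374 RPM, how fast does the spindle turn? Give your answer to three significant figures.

4.83 RPM

Worm: ratio = 76/1 = 76, so shaft 2 turns at 3374 / 76 = 44.395 RPM.
Gear mesh: ratio = 111/21 = 5.2857, so shaft 3 turns at 44.395 / 5.2857 = 8.399 RPM.
Chain: ratio = 73/42 = 1.7381, so the spindle turns at 8.399 / 1.7381 = 4.8323 RPM.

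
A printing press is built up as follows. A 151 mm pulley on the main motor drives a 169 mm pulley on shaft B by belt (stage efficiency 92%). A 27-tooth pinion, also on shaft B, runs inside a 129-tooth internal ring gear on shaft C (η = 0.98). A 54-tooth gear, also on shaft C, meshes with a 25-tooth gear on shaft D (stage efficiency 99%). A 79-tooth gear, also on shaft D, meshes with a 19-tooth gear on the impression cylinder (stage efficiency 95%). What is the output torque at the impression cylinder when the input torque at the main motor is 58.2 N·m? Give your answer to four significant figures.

29.38 N·m

belt 169/151 = 1.1192 → τ = 58.2·1.1192·0.92 = 59.927 N·m
internal gear 129/27 = 4.7778 → τ = 59.927·4.7778·0.98 = 280.59 N·m
gear mesh 25/54 = 0.46296 → τ = 280.59·0.46296·0.99 = 128.6 N·m
gear mesh 19/79 = 0.24051 → τ = 128.6·0.24051·0.95 = 29.384 N·m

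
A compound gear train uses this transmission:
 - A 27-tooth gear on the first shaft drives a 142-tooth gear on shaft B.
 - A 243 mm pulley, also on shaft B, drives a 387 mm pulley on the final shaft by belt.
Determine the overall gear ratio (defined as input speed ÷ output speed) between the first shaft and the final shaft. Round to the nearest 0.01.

Each stage contributes driven/driver: gear mesh 142/27 = 5.2593, belt 387/243 = 1.5926.
Overall: 5.2593 × 1.5926 = 8.3759.

8.38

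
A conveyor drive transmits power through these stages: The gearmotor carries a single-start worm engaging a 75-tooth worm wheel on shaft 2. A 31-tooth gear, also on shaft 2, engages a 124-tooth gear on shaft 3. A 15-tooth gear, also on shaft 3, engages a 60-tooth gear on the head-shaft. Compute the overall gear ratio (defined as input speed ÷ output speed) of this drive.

1200

Each stage contributes driven/driver: worm 75/1 = 75, gear mesh 124/31 = 4, gear mesh 60/15 = 4.
Overall: 75 × 4 × 4 = 1200.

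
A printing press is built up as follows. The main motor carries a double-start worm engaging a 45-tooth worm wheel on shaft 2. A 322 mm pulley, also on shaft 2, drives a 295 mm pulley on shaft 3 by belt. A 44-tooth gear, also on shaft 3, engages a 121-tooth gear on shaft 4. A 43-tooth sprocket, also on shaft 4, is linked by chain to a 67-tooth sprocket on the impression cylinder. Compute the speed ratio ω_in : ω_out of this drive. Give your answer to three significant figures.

88.3

Each stage contributes driven/driver: worm 45/2 = 22.5, belt 295/322 = 0.91615, gear mesh 121/44 = 2.75, chain 67/43 = 1.5581.
Overall: 22.5 × 0.91615 × 2.75 × 1.5581 = 88.326.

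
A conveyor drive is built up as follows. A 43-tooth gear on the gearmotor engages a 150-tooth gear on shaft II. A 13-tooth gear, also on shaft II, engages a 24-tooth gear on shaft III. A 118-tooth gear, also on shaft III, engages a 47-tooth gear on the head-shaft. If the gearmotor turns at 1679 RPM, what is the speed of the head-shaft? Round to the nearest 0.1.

654.6 RPM

the gearmotor → shaft II (gear mesh, 150/43): 1679 ÷ 3.4884 = 481.31 RPM
shaft II → shaft III (gear mesh, 24/13): 481.31 ÷ 1.8462 = 260.71 RPM
shaft III → the head-shaft (gear mesh, 47/118): 260.71 ÷ 0.39831 = 654.55 RPM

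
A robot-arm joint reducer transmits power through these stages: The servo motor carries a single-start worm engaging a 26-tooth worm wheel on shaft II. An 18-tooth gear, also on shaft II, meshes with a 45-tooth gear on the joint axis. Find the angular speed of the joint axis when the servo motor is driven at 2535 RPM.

Worm: ratio = 26/1 = 26, so shaft II turns at 2535 / 26 = 97.5 RPM.
Gear mesh: ratio = 45/18 = 2.5, so the joint axis turns at 97.5 / 2.5 = 39 RPM.

39 RPM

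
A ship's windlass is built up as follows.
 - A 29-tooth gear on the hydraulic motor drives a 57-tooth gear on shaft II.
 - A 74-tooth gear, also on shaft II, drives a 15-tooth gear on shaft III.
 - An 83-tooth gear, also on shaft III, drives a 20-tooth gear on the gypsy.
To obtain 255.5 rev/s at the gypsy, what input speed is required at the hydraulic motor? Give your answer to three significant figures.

Overall ratio R = 1.9655 × 0.2027 × 0.24096 = 0.096004.
Required input speed = output speed × R = 255.5 × 0.096004 = 24.529 rev/s.

24.5 rev/s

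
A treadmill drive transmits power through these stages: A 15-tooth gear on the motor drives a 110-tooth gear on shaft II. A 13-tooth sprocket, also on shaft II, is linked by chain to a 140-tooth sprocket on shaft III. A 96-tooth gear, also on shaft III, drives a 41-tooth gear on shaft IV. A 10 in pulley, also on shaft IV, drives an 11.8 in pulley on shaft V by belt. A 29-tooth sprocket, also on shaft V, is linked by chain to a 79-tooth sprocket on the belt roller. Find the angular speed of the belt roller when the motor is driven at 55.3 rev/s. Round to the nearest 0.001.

0.510 rev/s

gear mesh 110/15 = 7.3333 → 55.3/7.3333 = 7.5409 rev/s
chain 140/13 = 10.769 → 7.5409/10.769 = 0.70023 rev/s
gear mesh 41/96 = 0.42708 → 0.70023/0.42708 = 1.6396 rev/s
belt 11.8/10 = 1.18 → 1.6396/1.18 = 1.3895 rev/s
chain 79/29 = 2.7241 → 1.3895/2.7241 = 0.51005 rev/s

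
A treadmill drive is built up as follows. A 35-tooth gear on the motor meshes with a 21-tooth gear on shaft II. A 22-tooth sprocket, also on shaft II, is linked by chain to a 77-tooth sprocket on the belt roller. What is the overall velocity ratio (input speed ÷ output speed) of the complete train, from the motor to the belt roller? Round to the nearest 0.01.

2.10

Each stage contributes driven/driver: gear mesh 21/35 = 0.6, chain 77/22 = 3.5.
Overall: 0.6 × 3.5 = 2.1.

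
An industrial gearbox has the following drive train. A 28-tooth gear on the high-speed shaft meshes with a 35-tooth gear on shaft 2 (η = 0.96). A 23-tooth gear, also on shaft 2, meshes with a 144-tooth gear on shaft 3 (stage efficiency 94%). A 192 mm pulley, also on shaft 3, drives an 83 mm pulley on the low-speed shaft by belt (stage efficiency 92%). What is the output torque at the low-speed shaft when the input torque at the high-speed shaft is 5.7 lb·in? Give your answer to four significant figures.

16.01 lb·in

gear mesh 35/28 = 1.25 → τ = 5.7·1.25·0.96 = 6.84 lb·in
gear mesh 144/23 = 6.2609 → τ = 6.84·6.2609·0.94 = 40.255 lb·in
belt 83/192 = 0.43229 → τ = 40.255·0.43229·0.92 = 16.01 lb·in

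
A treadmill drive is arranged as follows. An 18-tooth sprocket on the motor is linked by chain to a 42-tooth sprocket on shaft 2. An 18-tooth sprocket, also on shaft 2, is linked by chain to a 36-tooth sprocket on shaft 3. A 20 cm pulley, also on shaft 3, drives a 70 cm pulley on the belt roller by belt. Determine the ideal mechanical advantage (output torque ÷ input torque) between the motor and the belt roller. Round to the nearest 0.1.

16.3

Each stage contributes driven/driver: chain 42/18 = 2.3333, chain 36/18 = 2, belt 70/20 = 3.5.
Overall: 2.3333 × 2 × 3.5 = 16.333.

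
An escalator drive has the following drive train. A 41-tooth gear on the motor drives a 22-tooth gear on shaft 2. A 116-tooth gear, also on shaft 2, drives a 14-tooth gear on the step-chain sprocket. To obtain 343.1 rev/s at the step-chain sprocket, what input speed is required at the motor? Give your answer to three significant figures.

22.2 rev/s

Overall ratio R = 0.53659 × 0.12069 = 0.06476.
Required input speed = output speed × R = 343.1 × 0.06476 = 22.219 rev/s.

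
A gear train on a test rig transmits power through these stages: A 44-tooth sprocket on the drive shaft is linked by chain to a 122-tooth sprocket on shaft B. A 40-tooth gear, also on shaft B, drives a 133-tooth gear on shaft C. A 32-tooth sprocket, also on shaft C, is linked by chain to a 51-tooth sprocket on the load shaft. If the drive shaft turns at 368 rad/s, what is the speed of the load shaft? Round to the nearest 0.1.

Chain: ratio = 122/44 = 2.7727, so shaft B turns at 368 / 2.7727 = 132.72 rad/s.
Gear mesh: ratio = 133/40 = 3.325, so shaft C turns at 132.72 / 3.325 = 39.916 rad/s.
Chain: ratio = 51/32 = 1.5938, so the load shaft turns at 39.916 / 1.5938 = 25.045 rad/s.

25.0 rad/s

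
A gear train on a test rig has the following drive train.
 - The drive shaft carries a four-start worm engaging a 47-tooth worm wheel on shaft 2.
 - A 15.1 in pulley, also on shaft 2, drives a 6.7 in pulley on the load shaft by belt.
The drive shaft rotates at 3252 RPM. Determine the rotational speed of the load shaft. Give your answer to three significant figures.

worm 47/4 = 11.75 → 3252/11.75 = 276.77 RPM
belt 6.7/15.1 = 0.44371 → 276.77/0.44371 = 623.76 RPM

624 RPM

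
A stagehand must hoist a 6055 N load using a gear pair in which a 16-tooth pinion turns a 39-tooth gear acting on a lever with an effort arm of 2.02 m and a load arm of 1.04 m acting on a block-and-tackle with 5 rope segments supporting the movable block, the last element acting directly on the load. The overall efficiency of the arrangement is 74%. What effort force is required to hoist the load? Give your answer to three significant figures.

346 N

Gear pair MA = 39/16 = 2.4375.
Lever MA = effort arm / load arm = 2.02/1.04 = 1.9423.
Block-and-tackle MA = number of supporting rope parts = 5.
Combined ideal MA = 2.4375 × 1.9423 × 5 = 23.672.
Actual MA = 23.672 × 0.74 = 17.517.
Effort = load / actual MA = 6055 / 17.517 = 345.66 N.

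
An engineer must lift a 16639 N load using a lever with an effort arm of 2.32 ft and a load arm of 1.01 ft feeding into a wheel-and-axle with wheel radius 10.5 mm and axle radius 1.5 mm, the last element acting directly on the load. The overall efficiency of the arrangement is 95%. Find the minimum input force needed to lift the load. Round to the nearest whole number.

Lever MA = effort arm / load arm = 2.32/1.01 = 2.297.
Wheel-and-axle MA = R/r = 10.5/1.5 = 7.
Combined ideal MA = 2.297 × 7 = 16.079.
Actual MA = 16.079 × 0.95 = 15.275.
Effort = load / actual MA = 16639 / 15.275 = 1089.3 N.

1089 N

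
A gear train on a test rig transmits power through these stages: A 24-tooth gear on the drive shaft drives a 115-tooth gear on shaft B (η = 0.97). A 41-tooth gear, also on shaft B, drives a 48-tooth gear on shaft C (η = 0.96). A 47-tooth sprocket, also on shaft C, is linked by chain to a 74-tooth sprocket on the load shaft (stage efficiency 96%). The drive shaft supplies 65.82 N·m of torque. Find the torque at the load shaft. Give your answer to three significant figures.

520 N·m

Gear mesh: ratio = 115/24 = 4.7917; torque at shaft B = 65.82 × 4.7917 × 0.97 = 305.93 N·m.
Gear mesh: ratio = 48/41 = 1.1707; torque at shaft C = 305.93 × 1.1707 × 0.96 = 343.83 N·m.
Chain: ratio = 74/47 = 1.5745; torque at the load shaft = 343.83 × 1.5745 × 0.96 = 519.7 N·m.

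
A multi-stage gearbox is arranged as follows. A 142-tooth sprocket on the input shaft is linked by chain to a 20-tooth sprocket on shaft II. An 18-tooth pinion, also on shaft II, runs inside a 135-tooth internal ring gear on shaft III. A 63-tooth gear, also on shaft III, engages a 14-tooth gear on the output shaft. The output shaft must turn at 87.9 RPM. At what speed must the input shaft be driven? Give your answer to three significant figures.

Overall ratio R = 0.14085 × 7.5 × 0.22222 = 0.23474.
Required input speed = output speed × R = 87.9 × 0.23474 = 20.634 RPM.

20.6 RPM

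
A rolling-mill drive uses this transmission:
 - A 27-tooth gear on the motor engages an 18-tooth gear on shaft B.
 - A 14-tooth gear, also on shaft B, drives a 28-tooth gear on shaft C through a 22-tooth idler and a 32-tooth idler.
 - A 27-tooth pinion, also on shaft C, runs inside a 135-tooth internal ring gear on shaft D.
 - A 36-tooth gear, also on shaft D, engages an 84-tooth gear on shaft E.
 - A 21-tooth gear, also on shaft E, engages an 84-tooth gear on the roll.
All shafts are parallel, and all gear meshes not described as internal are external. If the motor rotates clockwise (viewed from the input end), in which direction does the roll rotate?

clockwise

the motor → shaft B: external mesh, 1 reversal → CCW.
shaft B → shaft C: driver → idler → idler → driven is 3 external meshes, 3 reversals → CW.
shaft C → shaft D: internal mesh, same direction → CW.
shaft D → shaft E: external mesh, 1 reversal → CCW.
shaft E → the roll: external mesh, 1 reversal → CW.
6 reversals in total — an even number — so the roll turns the same way as the motor.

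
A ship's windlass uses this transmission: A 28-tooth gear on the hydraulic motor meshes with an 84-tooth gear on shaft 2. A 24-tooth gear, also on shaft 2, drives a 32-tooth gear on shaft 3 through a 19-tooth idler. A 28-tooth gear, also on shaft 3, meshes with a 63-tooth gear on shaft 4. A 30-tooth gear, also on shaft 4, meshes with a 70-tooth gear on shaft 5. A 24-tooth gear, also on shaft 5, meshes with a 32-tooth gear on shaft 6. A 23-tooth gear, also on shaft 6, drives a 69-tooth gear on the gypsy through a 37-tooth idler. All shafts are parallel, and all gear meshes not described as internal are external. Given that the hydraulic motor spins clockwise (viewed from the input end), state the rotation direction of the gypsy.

clockwise

the hydraulic motor → shaft 2: external mesh, 1 reversal → CCW.
shaft 2 → shaft 3: driver → idler → driven is 2 external meshes, 2 reversals → CCW.
shaft 3 → shaft 4: external mesh, 1 reversal → CW.
shaft 4 → shaft 5: external mesh, 1 reversal → CCW.
shaft 5 → shaft 6: external mesh, 1 reversal → CW.
shaft 6 → the gypsy: driver → idler → driven is 2 external meshes, 2 reversals → CW.
8 reversals in total — an even number — so the gypsy turns the same way as the hydraulic motor.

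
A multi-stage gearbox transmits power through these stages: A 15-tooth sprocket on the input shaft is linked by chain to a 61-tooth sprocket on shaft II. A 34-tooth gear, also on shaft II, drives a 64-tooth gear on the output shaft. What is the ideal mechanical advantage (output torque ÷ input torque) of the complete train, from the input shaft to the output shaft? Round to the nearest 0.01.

Each stage contributes driven/driver: chain 61/15 = 4.0667, gear mesh 64/34 = 1.8824.
Overall: 4.0667 × 1.8824 = 7.6549.

7.65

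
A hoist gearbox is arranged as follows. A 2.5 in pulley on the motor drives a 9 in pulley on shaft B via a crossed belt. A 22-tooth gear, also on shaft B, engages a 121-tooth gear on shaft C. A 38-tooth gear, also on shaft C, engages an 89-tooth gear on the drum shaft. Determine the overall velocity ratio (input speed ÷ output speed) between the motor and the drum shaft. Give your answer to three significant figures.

Each stage contributes driven/driver: belt 9/2.5 = 3.6, gear mesh 121/22 = 5.5, gear mesh 89/38 = 2.3421.
Overall: 3.6 × 5.5 × 2.3421 = 46.374.

46.4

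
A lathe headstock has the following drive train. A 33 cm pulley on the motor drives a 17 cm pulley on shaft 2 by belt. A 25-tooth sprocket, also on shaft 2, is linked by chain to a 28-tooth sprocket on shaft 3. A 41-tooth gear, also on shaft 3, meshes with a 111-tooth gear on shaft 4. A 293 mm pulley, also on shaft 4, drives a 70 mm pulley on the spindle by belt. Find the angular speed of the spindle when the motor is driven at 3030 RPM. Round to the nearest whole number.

belt 17/33 = 0.51515 → 3030/0.51515 = 5881.8 RPM
chain 28/25 = 1.12 → 5881.8/1.12 = 5251.6 RPM
gear mesh 111/41 = 2.7073 → 5251.6/2.7073 = 1939.8 RPM
belt 70/293 = 0.23891 → 1939.8/0.23891 = 8119.3 RPM

8119 RPM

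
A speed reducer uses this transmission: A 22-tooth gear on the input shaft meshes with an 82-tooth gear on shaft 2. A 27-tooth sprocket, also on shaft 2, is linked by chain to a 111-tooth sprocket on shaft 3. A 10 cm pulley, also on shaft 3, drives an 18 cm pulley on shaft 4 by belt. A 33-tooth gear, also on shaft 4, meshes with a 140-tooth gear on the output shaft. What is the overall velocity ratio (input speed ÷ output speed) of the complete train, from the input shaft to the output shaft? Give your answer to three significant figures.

117

Each stage contributes driven/driver: gear mesh 82/22 = 3.7273, chain 111/27 = 4.1111, belt 18/10 = 1.8, gear mesh 140/33 = 4.2424.
Overall: 3.7273 × 4.1111 × 1.8 × 4.2424 = 117.01.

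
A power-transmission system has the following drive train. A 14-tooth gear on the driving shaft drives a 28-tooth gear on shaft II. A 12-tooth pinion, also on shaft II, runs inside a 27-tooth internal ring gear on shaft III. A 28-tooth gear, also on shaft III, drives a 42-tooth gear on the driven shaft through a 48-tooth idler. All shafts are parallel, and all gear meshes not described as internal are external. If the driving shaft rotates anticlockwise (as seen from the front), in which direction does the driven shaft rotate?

clockwise

the driving shaft → shaft II: external mesh, 1 reversal → CW.
shaft II → shaft III: internal mesh, same direction → CW.
shaft III → the driven shaft: driver → idler → driven is 2 external meshes, 2 reversals → CW.
3 reversals in total — an odd number — so the driven shaft turns opposite to the driving shaft.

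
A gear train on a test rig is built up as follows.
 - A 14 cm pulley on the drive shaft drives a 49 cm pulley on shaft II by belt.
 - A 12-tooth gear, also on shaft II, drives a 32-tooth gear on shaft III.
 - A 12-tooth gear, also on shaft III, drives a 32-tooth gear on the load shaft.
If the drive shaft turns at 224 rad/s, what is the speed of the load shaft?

9 rad/s

the drive shaft → shaft II (belt, 49/14): 224 ÷ 3.5 = 64 rad/s
shaft II → shaft III (gear mesh, 32/12): 64 ÷ 2.6667 = 24 rad/s
shaft III → the load shaft (gear mesh, 32/12): 24 ÷ 2.6667 = 9 rad/s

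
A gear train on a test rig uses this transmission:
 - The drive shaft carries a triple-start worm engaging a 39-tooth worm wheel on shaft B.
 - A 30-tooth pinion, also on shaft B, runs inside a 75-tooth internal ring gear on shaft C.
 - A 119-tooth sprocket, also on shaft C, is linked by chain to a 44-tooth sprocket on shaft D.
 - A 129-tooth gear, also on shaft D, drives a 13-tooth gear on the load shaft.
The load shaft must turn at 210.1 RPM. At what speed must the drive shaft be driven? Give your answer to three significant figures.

Overall ratio R = 13 × 2.5 × 0.36975 × 0.10078 = 1.211.
Required input speed = output speed × R = 210.1 × 1.211 = 254.43 RPM.

254 RPM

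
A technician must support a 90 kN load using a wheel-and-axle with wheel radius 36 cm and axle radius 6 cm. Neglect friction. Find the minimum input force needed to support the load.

Wheel-and-axle MA = R/r = 36/6 = 6.
Effort = load / MA = 90 / 6 = 15 kN.

15 kN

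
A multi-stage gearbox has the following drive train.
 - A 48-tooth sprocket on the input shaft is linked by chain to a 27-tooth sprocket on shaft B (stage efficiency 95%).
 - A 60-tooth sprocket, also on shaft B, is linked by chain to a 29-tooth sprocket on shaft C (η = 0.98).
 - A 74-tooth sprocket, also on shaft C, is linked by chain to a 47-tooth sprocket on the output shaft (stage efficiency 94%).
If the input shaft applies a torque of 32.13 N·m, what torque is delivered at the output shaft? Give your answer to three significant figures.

4.86 N·m

chain 27/48 = 0.5625 → τ = 32.13·0.5625·0.95 = 17.169 N·m
chain 29/60 = 0.48333 → τ = 17.169·0.48333·0.98 = 8.1326 N·m
chain 47/74 = 0.63514 → τ = 8.1326·0.63514·0.94 = 4.8554 N·m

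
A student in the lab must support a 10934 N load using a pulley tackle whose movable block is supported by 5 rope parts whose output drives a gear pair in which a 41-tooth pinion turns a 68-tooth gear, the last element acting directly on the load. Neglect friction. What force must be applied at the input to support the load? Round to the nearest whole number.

1319 N

Block-and-tackle MA = number of supporting rope parts = 5.
Gear pair MA = 68/41 = 1.6585.
Combined ideal MA = 5 × 1.6585 = 8.2927.
Effort = load / MA = 10934 / 8.2927 = 1318.5 N.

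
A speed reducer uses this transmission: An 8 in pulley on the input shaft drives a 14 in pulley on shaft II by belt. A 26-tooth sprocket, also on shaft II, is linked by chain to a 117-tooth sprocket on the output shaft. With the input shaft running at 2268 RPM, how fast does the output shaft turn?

288 RPM

the input shaft → shaft II (belt, 14/8): 2268 ÷ 1.75 = 1296 RPM
shaft II → the output shaft (chain, 117/26): 1296 ÷ 4.5 = 288 RPM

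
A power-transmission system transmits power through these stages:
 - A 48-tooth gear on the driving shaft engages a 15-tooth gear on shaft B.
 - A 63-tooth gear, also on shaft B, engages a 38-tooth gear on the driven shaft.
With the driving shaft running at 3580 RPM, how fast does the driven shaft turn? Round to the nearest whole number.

gear mesh 15/48 = 0.3125 → 3580/0.3125 = 11456 RPM
gear mesh 38/63 = 0.60317 → 11456/0.60317 = 18993 RPM

18993 RPM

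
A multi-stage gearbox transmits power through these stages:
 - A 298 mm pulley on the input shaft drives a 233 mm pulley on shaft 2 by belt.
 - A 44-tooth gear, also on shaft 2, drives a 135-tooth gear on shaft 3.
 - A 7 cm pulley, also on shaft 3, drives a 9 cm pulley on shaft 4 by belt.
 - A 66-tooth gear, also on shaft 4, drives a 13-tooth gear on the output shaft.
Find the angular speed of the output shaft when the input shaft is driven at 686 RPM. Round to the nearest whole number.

Belt: ratio = 233/298 = 0.78188, so shaft 2 turns at 686 / 0.78188 = 877.37 RPM.
Gear mesh: ratio = 135/44 = 3.0682, so shaft 3 turns at 877.37 / 3.0682 = 285.96 RPM.
Belt: ratio = 9/7 = 1.2857, so shaft 4 turns at 285.96 / 1.2857 = 222.41 RPM.
Gear mesh: ratio = 13/66 = 0.19697, so the output shaft turns at 222.41 / 0.19697 = 1129.2 RPM.

1129 RPM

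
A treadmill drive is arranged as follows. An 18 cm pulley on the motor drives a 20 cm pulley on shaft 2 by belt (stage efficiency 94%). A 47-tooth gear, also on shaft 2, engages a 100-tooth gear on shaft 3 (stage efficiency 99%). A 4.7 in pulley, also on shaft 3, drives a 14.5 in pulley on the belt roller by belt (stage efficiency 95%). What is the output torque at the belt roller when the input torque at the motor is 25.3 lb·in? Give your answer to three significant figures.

163 lb·in

belt 20/18 = 1.1111 → τ = 25.3·1.1111·0.94 = 26.424 lb·in
gear mesh 100/47 = 2.1277 → τ = 26.424·2.1277·0.99 = 55.66 lb·in
belt 14.5/4.7 = 3.0851 → τ = 55.66·3.0851·0.95 = 163.13 lb·in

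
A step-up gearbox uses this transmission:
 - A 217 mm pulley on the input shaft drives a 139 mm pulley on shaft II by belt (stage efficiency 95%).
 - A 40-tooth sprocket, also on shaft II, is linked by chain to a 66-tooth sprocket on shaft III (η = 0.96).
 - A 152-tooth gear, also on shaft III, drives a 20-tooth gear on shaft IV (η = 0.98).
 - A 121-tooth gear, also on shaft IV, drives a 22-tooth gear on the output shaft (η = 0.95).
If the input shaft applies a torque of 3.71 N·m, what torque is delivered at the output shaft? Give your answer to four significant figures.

0.07965 N·m

Belt: ratio = 139/217 = 0.64055; torque at shaft II = 3.71 × 0.64055 × 0.95 = 2.2576 N·m.
Chain: ratio = 66/40 = 1.65; torque at shaft III = 2.2576 × 1.65 × 0.96 = 3.5761 N·m.
Gear mesh: ratio = 20/152 = 0.13158; torque at shaft IV = 3.5761 × 0.13158 × 0.98 = 0.46113 N·m.
Gear mesh: ratio = 22/121 = 0.18182; torque at the output shaft = 0.46113 × 0.18182 × 0.95 = 0.079649 N·m.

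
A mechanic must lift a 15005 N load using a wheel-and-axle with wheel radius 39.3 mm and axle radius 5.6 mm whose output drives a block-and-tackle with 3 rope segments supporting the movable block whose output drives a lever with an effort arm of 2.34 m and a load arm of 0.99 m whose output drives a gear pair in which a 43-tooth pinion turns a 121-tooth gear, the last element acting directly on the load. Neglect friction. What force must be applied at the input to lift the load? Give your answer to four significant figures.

107.2 N

Wheel-and-axle MA = R/r = 39.3/5.6 = 7.0179.
Block-and-tackle MA = number of supporting rope parts = 3.
Lever MA = effort arm / load arm = 2.34/0.99 = 2.3636.
Gear pair MA = 121/43 = 2.814.
Combined ideal MA = 7.0179 × 3 × 2.3636 × 2.814 = 140.03.
Effort = load / MA = 15005 / 140.03 = 107.16 N.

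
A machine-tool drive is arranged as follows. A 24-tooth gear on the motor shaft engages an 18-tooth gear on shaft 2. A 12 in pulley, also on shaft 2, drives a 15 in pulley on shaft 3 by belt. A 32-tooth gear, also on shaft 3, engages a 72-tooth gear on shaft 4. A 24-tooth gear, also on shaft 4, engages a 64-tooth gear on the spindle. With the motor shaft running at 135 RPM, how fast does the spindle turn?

Gear mesh: ratio = 18/24 = 0.75, so shaft 2 turns at 135 / 0.75 = 180 RPM.
Belt: ratio = 15/12 = 1.25, so shaft 3 turns at 180 / 1.25 = 144 RPM.
Gear mesh: ratio = 72/32 = 2.25, so shaft 4 turns at 144 / 2.25 = 64 RPM.
Gear mesh: ratio = 64/24 = 2.6667, so the spindle turns at 64 / 2.6667 = 24 RPM.

24 RPM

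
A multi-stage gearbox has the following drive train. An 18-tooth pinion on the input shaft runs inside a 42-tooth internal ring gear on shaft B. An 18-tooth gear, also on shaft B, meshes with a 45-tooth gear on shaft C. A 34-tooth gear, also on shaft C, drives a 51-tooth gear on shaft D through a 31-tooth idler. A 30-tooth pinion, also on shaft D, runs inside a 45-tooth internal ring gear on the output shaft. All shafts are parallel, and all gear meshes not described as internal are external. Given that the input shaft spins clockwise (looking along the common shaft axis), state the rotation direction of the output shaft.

anticlockwise

the input shaft → shaft B: internal mesh, same direction → CW.
shaft B → shaft C: external mesh, 1 reversal → CCW.
shaft C → shaft D: driver → idler → driven is 2 external meshes, 2 reversals → CCW.
shaft D → the output shaft: internal mesh, same direction → CCW.
3 reversals in total — an odd number — so the output shaft turns opposite to the input shaft.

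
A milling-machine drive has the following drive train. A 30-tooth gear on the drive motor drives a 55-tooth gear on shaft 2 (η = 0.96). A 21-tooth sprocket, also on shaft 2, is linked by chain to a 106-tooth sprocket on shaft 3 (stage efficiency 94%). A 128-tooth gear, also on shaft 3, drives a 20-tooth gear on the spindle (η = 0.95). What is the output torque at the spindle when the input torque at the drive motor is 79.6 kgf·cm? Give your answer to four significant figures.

gear mesh 55/30 = 1.8333 → τ = 79.6·1.8333·0.96 = 140.1 kgf·cm
chain 106/21 = 5.0476 → τ = 140.1·5.0476·0.94 = 664.72 kgf·cm
gear mesh 20/128 = 0.15625 → τ = 664.72·0.15625·0.95 = 98.67 kgf·cm

98.67 kgf·cm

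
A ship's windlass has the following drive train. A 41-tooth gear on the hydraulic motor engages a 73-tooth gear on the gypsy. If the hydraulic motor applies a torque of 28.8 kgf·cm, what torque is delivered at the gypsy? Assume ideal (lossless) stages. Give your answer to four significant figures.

51.28 kgf·cm

Gear mesh: ratio = 73/41 = 1.7805; torque at the gypsy = 28.8 × 1.7805 = 51.278 kgf·cm.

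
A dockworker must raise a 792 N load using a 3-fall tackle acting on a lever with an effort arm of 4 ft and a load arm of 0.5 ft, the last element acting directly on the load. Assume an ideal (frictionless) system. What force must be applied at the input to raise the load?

Block-and-tackle MA = number of supporting rope parts = 3.
Lever MA = effort arm / load arm = 4/0.5 = 8.
Combined ideal MA = 3 × 8 = 24.
Effort = load / MA = 792 / 24 = 33 N.

33 N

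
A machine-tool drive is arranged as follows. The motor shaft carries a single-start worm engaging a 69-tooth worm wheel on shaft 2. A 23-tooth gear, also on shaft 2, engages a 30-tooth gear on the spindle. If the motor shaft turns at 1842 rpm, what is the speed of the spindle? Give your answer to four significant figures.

20.47 rpm

the motor shaft → shaft 2 (worm, 69/1): 1842 ÷ 69 = 26.696 rpm
shaft 2 → the spindle (gear mesh, 30/23): 26.696 ÷ 1.3043 = 20.467 rpm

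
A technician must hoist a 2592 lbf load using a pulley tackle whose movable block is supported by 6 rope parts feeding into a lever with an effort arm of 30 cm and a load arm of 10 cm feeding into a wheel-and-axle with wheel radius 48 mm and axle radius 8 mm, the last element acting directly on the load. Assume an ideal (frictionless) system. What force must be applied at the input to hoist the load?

Block-and-tackle MA = number of supporting rope parts = 6.
Lever MA = effort arm / load arm = 30/10 = 3.
Wheel-and-axle MA = R/r = 48/8 = 6.
Combined ideal MA = 6 × 3 × 6 = 108.
Effort = load / MA = 2592 / 108 = 24 lbf.

24 lbf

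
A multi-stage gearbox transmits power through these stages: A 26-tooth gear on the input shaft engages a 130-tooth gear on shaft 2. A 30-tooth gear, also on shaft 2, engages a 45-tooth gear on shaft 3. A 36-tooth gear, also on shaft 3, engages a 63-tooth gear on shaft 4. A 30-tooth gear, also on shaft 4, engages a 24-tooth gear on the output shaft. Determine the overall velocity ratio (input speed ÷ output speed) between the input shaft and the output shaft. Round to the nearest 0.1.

10.5

Each stage contributes driven/driver: gear mesh 130/26 = 5, gear mesh 45/30 = 1.5, gear mesh 63/36 = 1.75, gear mesh 24/30 = 0.8.
Overall: 5 × 1.5 × 1.75 × 0.8 = 10.5.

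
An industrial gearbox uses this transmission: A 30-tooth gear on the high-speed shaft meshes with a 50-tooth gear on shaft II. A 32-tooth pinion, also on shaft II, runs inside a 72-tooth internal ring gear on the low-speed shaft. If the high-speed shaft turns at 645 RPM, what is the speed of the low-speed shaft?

the high-speed shaft → shaft II (gear mesh, 50/30): 645 ÷ 1.6667 = 387 RPM
shaft II → the low-speed shaft (internal gear, 72/32): 387 ÷ 2.25 = 172 RPM

172 RPM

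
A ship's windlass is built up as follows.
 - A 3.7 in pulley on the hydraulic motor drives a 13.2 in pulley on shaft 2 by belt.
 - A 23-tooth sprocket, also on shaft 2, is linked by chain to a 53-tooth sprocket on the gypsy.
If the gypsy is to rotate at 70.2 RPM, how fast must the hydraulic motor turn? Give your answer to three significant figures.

Overall ratio R = 3.5676 × 2.3043 = 8.2209.
Required input speed = output speed × R = 70.2 × 8.2209 = 577.11 RPM.

577 RPM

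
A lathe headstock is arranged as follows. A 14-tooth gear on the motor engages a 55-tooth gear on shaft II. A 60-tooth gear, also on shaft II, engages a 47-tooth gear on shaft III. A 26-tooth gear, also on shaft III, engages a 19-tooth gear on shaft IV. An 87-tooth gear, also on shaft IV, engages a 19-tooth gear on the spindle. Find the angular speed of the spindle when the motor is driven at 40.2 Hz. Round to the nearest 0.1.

Gear mesh: ratio = 55/14 = 3.9286, so shaft II turns at 40.2 / 3.9286 = 10.233 Hz.
Gear mesh: ratio = 47/60 = 0.78333, so shaft III turns at 10.233 / 0.78333 = 13.063 Hz.
Gear mesh: ratio = 19/26 = 0.73077, so shaft IV turns at 13.063 / 0.73077 = 17.876 Hz.
Gear mesh: ratio = 19/87 = 0.21839, so the spindle turns at 17.876 / 0.21839 = 81.852 Hz.

81.9 Hz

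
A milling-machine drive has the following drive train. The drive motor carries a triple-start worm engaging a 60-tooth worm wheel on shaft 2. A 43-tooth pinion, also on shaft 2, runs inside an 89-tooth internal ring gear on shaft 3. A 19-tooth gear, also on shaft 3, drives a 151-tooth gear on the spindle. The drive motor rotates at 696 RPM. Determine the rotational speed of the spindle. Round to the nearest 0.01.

the drive motor → shaft 2 (worm, 60/3): 696 ÷ 20 = 34.8 RPM
shaft 2 → shaft 3 (internal gear, 89/43): 34.8 ÷ 2.0698 = 16.813 RPM
shaft 3 → the spindle (gear mesh, 151/19): 16.813 ÷ 7.9474 = 2.1156 RPM

2.12 RPM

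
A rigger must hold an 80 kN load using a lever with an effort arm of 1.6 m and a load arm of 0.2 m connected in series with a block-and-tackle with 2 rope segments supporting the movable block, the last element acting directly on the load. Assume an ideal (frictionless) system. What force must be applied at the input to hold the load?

5 kN

Lever MA = effort arm / load arm = 1.6/0.2 = 8.
Block-and-tackle MA = number of supporting rope parts = 2.
Combined ideal MA = 8 × 2 = 16.
Effort = load / MA = 80 / 16 = 5 kN.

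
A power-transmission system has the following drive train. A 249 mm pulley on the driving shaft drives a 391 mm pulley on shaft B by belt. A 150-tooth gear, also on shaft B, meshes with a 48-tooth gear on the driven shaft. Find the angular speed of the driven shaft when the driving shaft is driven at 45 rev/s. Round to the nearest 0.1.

89.6 rev/s

the driving shaft → shaft B (belt, 391/249): 45 ÷ 1.5703 = 28.657 rev/s
shaft B → the driven shaft (gear mesh, 48/150): 28.657 ÷ 0.32 = 89.554 rev/s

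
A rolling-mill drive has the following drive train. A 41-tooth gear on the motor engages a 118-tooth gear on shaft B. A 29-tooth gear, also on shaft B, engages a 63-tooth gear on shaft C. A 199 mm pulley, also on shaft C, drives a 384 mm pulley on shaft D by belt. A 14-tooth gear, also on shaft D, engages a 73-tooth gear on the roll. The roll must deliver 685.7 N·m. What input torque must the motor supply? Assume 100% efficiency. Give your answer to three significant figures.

Overall ratio R = 2.878 × 2.1724 × 1.9296 × 5.2143 = 62.909.
Input torque = output torque / R = 685.7 / 62.909 = 10.9 N·m.

10.9 N·m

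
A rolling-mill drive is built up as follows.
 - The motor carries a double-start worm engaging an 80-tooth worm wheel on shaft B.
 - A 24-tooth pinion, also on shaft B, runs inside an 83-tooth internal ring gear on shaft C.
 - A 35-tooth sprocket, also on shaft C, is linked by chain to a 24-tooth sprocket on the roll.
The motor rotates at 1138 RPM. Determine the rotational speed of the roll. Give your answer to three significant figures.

12.0 RPM

worm 80/2 = 40 → 1138/40 = 28.45 RPM
internal gear 83/24 = 3.4583 → 28.45/3.4583 = 8.2265 RPM
chain 24/35 = 0.68571 → 8.2265/0.68571 = 11.997 RPM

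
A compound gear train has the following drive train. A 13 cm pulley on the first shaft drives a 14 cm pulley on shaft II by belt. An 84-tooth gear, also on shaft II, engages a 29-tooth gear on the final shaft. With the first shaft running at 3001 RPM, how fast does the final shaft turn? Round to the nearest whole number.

Belt: ratio = 14/13 = 1.0769, so shaft II turns at 3001 / 1.0769 = 2786.6 RPM.
Gear mesh: ratio = 29/84 = 0.34524, so the final shaft turns at 2786.6 / 0.34524 = 8071.7 RPM.

8072 RPM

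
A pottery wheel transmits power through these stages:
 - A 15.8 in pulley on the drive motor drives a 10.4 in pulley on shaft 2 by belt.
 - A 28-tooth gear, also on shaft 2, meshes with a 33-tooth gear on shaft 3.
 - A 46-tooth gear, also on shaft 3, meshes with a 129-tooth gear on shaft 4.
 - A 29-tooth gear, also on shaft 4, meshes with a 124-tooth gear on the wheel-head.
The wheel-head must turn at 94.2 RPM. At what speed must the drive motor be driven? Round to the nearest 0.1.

Overall ratio R = 0.65823 × 1.1786 × 2.8043 × 4.2759 = 9.3022.
Required input speed = output speed × R = 94.2 × 9.3022 = 876.27 RPM.

876.3 RPM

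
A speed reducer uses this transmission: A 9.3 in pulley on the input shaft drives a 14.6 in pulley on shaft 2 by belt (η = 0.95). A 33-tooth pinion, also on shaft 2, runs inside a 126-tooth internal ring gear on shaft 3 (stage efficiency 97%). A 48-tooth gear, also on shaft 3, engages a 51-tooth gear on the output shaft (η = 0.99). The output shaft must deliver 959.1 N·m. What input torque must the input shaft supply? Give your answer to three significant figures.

Overall ratio R = 1.5699 × 3.8182 × 1.0625 = 6.3688; overall efficiency η = 0.95 × 0.97 × 0.99 = 0.9123.
Input torque = output torque / (R × η) = 959.1 / (6.3688 × 0.9123) = 165.07 N·m.

165 N·m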